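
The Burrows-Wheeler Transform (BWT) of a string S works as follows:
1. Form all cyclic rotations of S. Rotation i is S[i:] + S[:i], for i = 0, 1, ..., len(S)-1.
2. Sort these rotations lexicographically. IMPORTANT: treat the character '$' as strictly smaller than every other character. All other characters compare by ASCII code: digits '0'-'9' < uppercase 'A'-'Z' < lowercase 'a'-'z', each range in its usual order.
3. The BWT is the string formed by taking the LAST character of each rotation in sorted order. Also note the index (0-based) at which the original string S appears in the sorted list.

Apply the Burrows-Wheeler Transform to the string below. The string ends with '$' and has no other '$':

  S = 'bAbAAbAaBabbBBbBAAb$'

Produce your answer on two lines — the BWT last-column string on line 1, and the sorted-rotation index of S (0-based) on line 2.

Answer: bBbbAbAbbaBABAAA$Bba
16

Derivation:
All 20 rotations (rotation i = S[i:]+S[:i]):
  rot[0] = bAbAAbAaBabbBBbBAAb$
  rot[1] = AbAAbAaBabbBBbBAAb$b
  rot[2] = bAAbAaBabbBBbBAAb$bA
  rot[3] = AAbAaBabbBBbBAAb$bAb
  rot[4] = AbAaBabbBBbBAAb$bAbA
  rot[5] = bAaBabbBBbBAAb$bAbAA
  rot[6] = AaBabbBBbBAAb$bAbAAb
  rot[7] = aBabbBBbBAAb$bAbAAbA
  rot[8] = BabbBBbBAAb$bAbAAbAa
  rot[9] = abbBBbBAAb$bAbAAbAaB
  rot[10] = bbBBbBAAb$bAbAAbAaBa
  rot[11] = bBBbBAAb$bAbAAbAaBab
  rot[12] = BBbBAAb$bAbAAbAaBabb
  rot[13] = BbBAAb$bAbAAbAaBabbB
  rot[14] = bBAAb$bAbAAbAaBabbBB
  rot[15] = BAAb$bAbAAbAaBabbBBb
  rot[16] = AAb$bAbAAbAaBabbBBbB
  rot[17] = Ab$bAbAAbAaBabbBBbBA
  rot[18] = b$bAbAAbAaBabbBBbBAA
  rot[19] = $bAbAAbAaBabbBBbBAAb
Sorted (with $ < everything):
  sorted[0] = $bAbAAbAaBabbBBbBAAb  (last char: 'b')
  sorted[1] = AAb$bAbAAbAaBabbBBbB  (last char: 'B')
  sorted[2] = AAbAaBabbBBbBAAb$bAb  (last char: 'b')
  sorted[3] = AaBabbBBbBAAb$bAbAAb  (last char: 'b')
  sorted[4] = Ab$bAbAAbAaBabbBBbBA  (last char: 'A')
  sorted[5] = AbAAbAaBabbBBbBAAb$b  (last char: 'b')
  sorted[6] = AbAaBabbBBbBAAb$bAbA  (last char: 'A')
  sorted[7] = BAAb$bAbAAbAaBabbBBb  (last char: 'b')
  sorted[8] = BBbBAAb$bAbAAbAaBabb  (last char: 'b')
  sorted[9] = BabbBBbBAAb$bAbAAbAa  (last char: 'a')
  sorted[10] = BbBAAb$bAbAAbAaBabbB  (last char: 'B')
  sorted[11] = aBabbBBbBAAb$bAbAAbA  (last char: 'A')
  sorted[12] = abbBBbBAAb$bAbAAbAaB  (last char: 'B')
  sorted[13] = b$bAbAAbAaBabbBBbBAA  (last char: 'A')
  sorted[14] = bAAbAaBabbBBbBAAb$bA  (last char: 'A')
  sorted[15] = bAaBabbBBbBAAb$bAbAA  (last char: 'A')
  sorted[16] = bAbAAbAaBabbBBbBAAb$  (last char: '$')
  sorted[17] = bBAAb$bAbAAbAaBabbBB  (last char: 'B')
  sorted[18] = bBBbBAAb$bAbAAbAaBab  (last char: 'b')
  sorted[19] = bbBBbBAAb$bAbAAbAaBa  (last char: 'a')
Last column: bBbbAbAbbaBABAAA$Bba
Original string S is at sorted index 16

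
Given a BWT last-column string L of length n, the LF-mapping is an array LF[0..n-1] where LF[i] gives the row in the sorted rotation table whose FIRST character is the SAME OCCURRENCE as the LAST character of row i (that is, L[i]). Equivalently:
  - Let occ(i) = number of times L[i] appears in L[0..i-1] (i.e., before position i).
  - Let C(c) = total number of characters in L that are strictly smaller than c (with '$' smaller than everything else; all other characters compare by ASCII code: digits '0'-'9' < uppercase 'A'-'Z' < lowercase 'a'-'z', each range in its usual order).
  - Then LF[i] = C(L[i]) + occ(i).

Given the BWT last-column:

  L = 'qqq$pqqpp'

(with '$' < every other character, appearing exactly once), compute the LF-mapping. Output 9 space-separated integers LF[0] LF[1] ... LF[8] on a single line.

Answer: 4 5 6 0 1 7 8 2 3

Derivation:
Char counts: '$':1, 'p':3, 'q':5
C (first-col start): C('$')=0, C('p')=1, C('q')=4
L[0]='q': occ=0, LF[0]=C('q')+0=4+0=4
L[1]='q': occ=1, LF[1]=C('q')+1=4+1=5
L[2]='q': occ=2, LF[2]=C('q')+2=4+2=6
L[3]='$': occ=0, LF[3]=C('$')+0=0+0=0
L[4]='p': occ=0, LF[4]=C('p')+0=1+0=1
L[5]='q': occ=3, LF[5]=C('q')+3=4+3=7
L[6]='q': occ=4, LF[6]=C('q')+4=4+4=8
L[7]='p': occ=1, LF[7]=C('p')+1=1+1=2
L[8]='p': occ=2, LF[8]=C('p')+2=1+2=3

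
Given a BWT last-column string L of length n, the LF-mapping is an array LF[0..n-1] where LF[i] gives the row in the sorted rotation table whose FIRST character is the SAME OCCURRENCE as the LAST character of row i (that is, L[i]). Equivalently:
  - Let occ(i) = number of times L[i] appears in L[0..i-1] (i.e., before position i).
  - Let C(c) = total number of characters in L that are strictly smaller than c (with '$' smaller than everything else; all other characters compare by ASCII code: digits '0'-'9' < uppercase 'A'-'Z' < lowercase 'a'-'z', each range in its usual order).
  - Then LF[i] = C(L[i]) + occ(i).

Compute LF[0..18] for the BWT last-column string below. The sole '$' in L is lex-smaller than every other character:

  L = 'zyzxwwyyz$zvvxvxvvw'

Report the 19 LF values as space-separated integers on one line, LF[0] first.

Char counts: '$':1, 'v':5, 'w':3, 'x':3, 'y':3, 'z':4
C (first-col start): C('$')=0, C('v')=1, C('w')=6, C('x')=9, C('y')=12, C('z')=15
L[0]='z': occ=0, LF[0]=C('z')+0=15+0=15
L[1]='y': occ=0, LF[1]=C('y')+0=12+0=12
L[2]='z': occ=1, LF[2]=C('z')+1=15+1=16
L[3]='x': occ=0, LF[3]=C('x')+0=9+0=9
L[4]='w': occ=0, LF[4]=C('w')+0=6+0=6
L[5]='w': occ=1, LF[5]=C('w')+1=6+1=7
L[6]='y': occ=1, LF[6]=C('y')+1=12+1=13
L[7]='y': occ=2, LF[7]=C('y')+2=12+2=14
L[8]='z': occ=2, LF[8]=C('z')+2=15+2=17
L[9]='$': occ=0, LF[9]=C('$')+0=0+0=0
L[10]='z': occ=3, LF[10]=C('z')+3=15+3=18
L[11]='v': occ=0, LF[11]=C('v')+0=1+0=1
L[12]='v': occ=1, LF[12]=C('v')+1=1+1=2
L[13]='x': occ=1, LF[13]=C('x')+1=9+1=10
L[14]='v': occ=2, LF[14]=C('v')+2=1+2=3
L[15]='x': occ=2, LF[15]=C('x')+2=9+2=11
L[16]='v': occ=3, LF[16]=C('v')+3=1+3=4
L[17]='v': occ=4, LF[17]=C('v')+4=1+4=5
L[18]='w': occ=2, LF[18]=C('w')+2=6+2=8

Answer: 15 12 16 9 6 7 13 14 17 0 18 1 2 10 3 11 4 5 8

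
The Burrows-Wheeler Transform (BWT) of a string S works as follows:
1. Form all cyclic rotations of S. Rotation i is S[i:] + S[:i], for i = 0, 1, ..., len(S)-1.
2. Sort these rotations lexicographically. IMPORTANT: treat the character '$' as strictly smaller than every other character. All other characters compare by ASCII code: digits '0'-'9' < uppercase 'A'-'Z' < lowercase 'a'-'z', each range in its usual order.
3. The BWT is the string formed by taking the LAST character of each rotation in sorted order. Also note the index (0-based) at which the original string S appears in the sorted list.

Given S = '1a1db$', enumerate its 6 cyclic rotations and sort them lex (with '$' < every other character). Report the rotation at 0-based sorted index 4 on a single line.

Answer: b$1a1d

Derivation:
All 6 rotations (rotation i = S[i:]+S[:i]):
  rot[0] = 1a1db$
  rot[1] = a1db$1
  rot[2] = 1db$1a
  rot[3] = db$1a1
  rot[4] = b$1a1d
  rot[5] = $1a1db
Sorted (with $ < everything):
  sorted[0] = $1a1db
  sorted[1] = 1a1db$
  sorted[2] = 1db$1a
  sorted[3] = a1db$1
  sorted[4] = b$1a1d
  sorted[5] = db$1a1
sorted[4] = b$1a1d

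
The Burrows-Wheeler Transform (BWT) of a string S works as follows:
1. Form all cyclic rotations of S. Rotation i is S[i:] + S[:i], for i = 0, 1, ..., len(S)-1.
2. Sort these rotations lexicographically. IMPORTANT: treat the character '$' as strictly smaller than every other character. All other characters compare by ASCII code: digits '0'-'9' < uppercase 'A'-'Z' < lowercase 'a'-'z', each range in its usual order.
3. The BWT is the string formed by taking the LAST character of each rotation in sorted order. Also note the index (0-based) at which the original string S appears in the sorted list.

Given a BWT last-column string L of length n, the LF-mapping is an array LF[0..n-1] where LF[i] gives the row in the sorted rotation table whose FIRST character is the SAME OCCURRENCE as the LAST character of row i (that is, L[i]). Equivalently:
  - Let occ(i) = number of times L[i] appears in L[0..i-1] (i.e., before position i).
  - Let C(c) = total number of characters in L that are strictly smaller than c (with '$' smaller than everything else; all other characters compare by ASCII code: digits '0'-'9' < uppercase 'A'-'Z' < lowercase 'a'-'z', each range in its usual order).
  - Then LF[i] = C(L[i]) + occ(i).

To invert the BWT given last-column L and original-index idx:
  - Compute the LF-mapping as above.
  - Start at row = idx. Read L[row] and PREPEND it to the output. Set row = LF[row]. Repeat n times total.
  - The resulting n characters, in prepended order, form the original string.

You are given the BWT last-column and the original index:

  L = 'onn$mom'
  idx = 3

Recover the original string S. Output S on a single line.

LF mapping: 5 3 4 0 1 6 2
Walk LF starting at row 3, prepending L[row]:
  step 1: row=3, L[3]='$', prepend. Next row=LF[3]=0
  step 2: row=0, L[0]='o', prepend. Next row=LF[0]=5
  step 3: row=5, L[5]='o', prepend. Next row=LF[5]=6
  step 4: row=6, L[6]='m', prepend. Next row=LF[6]=2
  step 5: row=2, L[2]='n', prepend. Next row=LF[2]=4
  step 6: row=4, L[4]='m', prepend. Next row=LF[4]=1
  step 7: row=1, L[1]='n', prepend. Next row=LF[1]=3
Reversed output: nmnmoo$

Answer: nmnmoo$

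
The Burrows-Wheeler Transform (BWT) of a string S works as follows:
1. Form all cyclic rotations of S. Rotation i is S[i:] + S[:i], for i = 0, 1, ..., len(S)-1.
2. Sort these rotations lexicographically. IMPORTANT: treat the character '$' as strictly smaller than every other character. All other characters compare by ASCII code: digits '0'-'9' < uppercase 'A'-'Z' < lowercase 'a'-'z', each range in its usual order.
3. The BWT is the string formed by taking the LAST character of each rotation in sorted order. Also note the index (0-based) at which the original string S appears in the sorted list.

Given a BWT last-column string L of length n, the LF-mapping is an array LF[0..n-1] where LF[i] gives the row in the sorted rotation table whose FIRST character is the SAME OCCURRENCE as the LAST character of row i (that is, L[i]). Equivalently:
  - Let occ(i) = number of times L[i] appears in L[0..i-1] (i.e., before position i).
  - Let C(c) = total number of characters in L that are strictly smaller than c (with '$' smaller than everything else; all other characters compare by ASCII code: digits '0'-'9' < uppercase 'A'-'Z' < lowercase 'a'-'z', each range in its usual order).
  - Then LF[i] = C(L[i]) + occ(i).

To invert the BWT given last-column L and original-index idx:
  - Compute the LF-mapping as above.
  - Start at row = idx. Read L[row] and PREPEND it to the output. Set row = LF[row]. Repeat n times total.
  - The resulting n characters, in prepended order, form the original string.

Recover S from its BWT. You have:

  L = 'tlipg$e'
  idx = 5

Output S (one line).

Answer: piglet$

Derivation:
LF mapping: 6 4 3 5 2 0 1
Walk LF starting at row 5, prepending L[row]:
  step 1: row=5, L[5]='$', prepend. Next row=LF[5]=0
  step 2: row=0, L[0]='t', prepend. Next row=LF[0]=6
  step 3: row=6, L[6]='e', prepend. Next row=LF[6]=1
  step 4: row=1, L[1]='l', prepend. Next row=LF[1]=4
  step 5: row=4, L[4]='g', prepend. Next row=LF[4]=2
  step 6: row=2, L[2]='i', prepend. Next row=LF[2]=3
  step 7: row=3, L[3]='p', prepend. Next row=LF[3]=5
Reversed output: piglet$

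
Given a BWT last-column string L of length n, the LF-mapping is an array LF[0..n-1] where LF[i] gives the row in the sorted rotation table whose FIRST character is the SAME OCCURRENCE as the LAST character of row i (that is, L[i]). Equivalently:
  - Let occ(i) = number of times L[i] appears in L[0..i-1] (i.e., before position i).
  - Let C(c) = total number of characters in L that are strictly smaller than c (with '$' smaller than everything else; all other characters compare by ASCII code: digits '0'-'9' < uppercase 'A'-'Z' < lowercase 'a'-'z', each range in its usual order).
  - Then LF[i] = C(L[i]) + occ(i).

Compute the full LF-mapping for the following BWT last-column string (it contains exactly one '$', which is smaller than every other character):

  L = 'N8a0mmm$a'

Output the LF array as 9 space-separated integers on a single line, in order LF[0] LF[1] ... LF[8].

Answer: 3 2 4 1 6 7 8 0 5

Derivation:
Char counts: '$':1, '0':1, '8':1, 'N':1, 'a':2, 'm':3
C (first-col start): C('$')=0, C('0')=1, C('8')=2, C('N')=3, C('a')=4, C('m')=6
L[0]='N': occ=0, LF[0]=C('N')+0=3+0=3
L[1]='8': occ=0, LF[1]=C('8')+0=2+0=2
L[2]='a': occ=0, LF[2]=C('a')+0=4+0=4
L[3]='0': occ=0, LF[3]=C('0')+0=1+0=1
L[4]='m': occ=0, LF[4]=C('m')+0=6+0=6
L[5]='m': occ=1, LF[5]=C('m')+1=6+1=7
L[6]='m': occ=2, LF[6]=C('m')+2=6+2=8
L[7]='$': occ=0, LF[7]=C('$')+0=0+0=0
L[8]='a': occ=1, LF[8]=C('a')+1=4+1=5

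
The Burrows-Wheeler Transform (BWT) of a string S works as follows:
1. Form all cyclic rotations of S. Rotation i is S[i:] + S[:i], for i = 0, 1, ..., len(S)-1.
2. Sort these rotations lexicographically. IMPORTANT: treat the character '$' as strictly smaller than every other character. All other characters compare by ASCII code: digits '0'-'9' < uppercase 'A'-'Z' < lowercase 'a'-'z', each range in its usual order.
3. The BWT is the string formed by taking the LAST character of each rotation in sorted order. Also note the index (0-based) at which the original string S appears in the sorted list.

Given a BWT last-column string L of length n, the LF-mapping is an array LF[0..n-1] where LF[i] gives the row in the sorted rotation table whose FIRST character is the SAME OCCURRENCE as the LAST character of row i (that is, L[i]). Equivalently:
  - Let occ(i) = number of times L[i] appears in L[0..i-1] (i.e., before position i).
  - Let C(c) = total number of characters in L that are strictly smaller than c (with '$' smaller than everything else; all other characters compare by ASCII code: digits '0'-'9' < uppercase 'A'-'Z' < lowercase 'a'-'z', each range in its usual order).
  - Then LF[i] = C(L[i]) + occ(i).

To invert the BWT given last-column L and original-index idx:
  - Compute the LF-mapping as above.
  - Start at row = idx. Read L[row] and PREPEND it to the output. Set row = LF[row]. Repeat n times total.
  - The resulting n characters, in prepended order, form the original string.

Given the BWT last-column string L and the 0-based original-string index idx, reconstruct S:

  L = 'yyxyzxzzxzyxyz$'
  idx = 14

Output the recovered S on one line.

LF mapping: 5 6 1 7 10 2 11 12 3 13 8 4 9 14 0
Walk LF starting at row 14, prepending L[row]:
  step 1: row=14, L[14]='$', prepend. Next row=LF[14]=0
  step 2: row=0, L[0]='y', prepend. Next row=LF[0]=5
  step 3: row=5, L[5]='x', prepend. Next row=LF[5]=2
  step 4: row=2, L[2]='x', prepend. Next row=LF[2]=1
  step 5: row=1, L[1]='y', prepend. Next row=LF[1]=6
  step 6: row=6, L[6]='z', prepend. Next row=LF[6]=11
  step 7: row=11, L[11]='x', prepend. Next row=LF[11]=4
  step 8: row=4, L[4]='z', prepend. Next row=LF[4]=10
  step 9: row=10, L[10]='y', prepend. Next row=LF[10]=8
  step 10: row=8, L[8]='x', prepend. Next row=LF[8]=3
  step 11: row=3, L[3]='y', prepend. Next row=LF[3]=7
  step 12: row=7, L[7]='z', prepend. Next row=LF[7]=12
  step 13: row=12, L[12]='y', prepend. Next row=LF[12]=9
  step 14: row=9, L[9]='z', prepend. Next row=LF[9]=13
  step 15: row=13, L[13]='z', prepend. Next row=LF[13]=14
Reversed output: zzyzyxyzxzyxxy$

Answer: zzyzyxyzxzyxxy$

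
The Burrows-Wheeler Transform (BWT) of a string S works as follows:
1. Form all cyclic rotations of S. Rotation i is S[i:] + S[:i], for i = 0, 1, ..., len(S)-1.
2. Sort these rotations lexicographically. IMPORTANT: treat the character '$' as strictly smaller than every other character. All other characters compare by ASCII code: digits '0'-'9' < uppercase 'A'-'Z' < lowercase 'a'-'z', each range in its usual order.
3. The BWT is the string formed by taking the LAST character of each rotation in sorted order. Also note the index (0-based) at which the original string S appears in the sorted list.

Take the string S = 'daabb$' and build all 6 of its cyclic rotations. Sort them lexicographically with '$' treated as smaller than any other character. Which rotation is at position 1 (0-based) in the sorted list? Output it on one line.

All 6 rotations (rotation i = S[i:]+S[:i]):
  rot[0] = daabb$
  rot[1] = aabb$d
  rot[2] = abb$da
  rot[3] = bb$daa
  rot[4] = b$daab
  rot[5] = $daabb
Sorted (with $ < everything):
  sorted[0] = $daabb
  sorted[1] = aabb$d
  sorted[2] = abb$da
  sorted[3] = b$daab
  sorted[4] = bb$daa
  sorted[5] = daabb$
sorted[1] = aabb$d

Answer: aabb$d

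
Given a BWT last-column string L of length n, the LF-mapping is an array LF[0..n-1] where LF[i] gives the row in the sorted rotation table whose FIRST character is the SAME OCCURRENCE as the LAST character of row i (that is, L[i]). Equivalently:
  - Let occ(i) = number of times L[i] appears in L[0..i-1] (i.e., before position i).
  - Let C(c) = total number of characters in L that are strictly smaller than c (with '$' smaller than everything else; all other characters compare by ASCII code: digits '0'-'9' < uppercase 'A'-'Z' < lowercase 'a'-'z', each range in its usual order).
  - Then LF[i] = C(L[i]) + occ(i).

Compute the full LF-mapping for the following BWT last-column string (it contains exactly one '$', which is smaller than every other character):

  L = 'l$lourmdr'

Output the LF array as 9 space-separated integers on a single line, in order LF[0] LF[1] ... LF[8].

Char counts: '$':1, 'd':1, 'l':2, 'm':1, 'o':1, 'r':2, 'u':1
C (first-col start): C('$')=0, C('d')=1, C('l')=2, C('m')=4, C('o')=5, C('r')=6, C('u')=8
L[0]='l': occ=0, LF[0]=C('l')+0=2+0=2
L[1]='$': occ=0, LF[1]=C('$')+0=0+0=0
L[2]='l': occ=1, LF[2]=C('l')+1=2+1=3
L[3]='o': occ=0, LF[3]=C('o')+0=5+0=5
L[4]='u': occ=0, LF[4]=C('u')+0=8+0=8
L[5]='r': occ=0, LF[5]=C('r')+0=6+0=6
L[6]='m': occ=0, LF[6]=C('m')+0=4+0=4
L[7]='d': occ=0, LF[7]=C('d')+0=1+0=1
L[8]='r': occ=1, LF[8]=C('r')+1=6+1=7

Answer: 2 0 3 5 8 6 4 1 7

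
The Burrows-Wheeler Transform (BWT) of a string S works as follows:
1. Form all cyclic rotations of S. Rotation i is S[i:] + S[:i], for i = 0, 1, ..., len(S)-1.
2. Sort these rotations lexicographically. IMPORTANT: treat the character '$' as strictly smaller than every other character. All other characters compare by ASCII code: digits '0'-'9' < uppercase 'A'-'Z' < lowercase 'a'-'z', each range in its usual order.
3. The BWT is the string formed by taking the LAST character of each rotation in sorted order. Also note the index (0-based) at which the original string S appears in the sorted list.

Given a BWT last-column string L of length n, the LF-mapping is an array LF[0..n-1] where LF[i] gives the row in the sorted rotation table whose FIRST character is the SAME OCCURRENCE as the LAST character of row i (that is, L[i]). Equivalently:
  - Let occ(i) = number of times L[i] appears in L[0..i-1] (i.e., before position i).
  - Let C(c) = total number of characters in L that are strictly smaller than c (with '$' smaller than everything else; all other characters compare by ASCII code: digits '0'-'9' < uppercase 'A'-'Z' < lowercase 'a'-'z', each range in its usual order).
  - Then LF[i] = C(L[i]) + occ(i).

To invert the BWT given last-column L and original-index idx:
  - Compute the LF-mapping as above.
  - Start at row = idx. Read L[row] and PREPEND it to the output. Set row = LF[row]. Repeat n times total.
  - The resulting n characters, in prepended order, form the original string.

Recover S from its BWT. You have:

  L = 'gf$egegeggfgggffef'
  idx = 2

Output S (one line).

Answer: efeefgfggfggeggfg$

Derivation:
LF mapping: 10 5 0 1 11 2 12 3 13 14 6 15 16 17 7 8 4 9
Walk LF starting at row 2, prepending L[row]:
  step 1: row=2, L[2]='$', prepend. Next row=LF[2]=0
  step 2: row=0, L[0]='g', prepend. Next row=LF[0]=10
  step 3: row=10, L[10]='f', prepend. Next row=LF[10]=6
  step 4: row=6, L[6]='g', prepend. Next row=LF[6]=12
  step 5: row=12, L[12]='g', prepend. Next row=LF[12]=16
  step 6: row=16, L[16]='e', prepend. Next row=LF[16]=4
  step 7: row=4, L[4]='g', prepend. Next row=LF[4]=11
  step 8: row=11, L[11]='g', prepend. Next row=LF[11]=15
  step 9: row=15, L[15]='f', prepend. Next row=LF[15]=8
  step 10: row=8, L[8]='g', prepend. Next row=LF[8]=13
  step 11: row=13, L[13]='g', prepend. Next row=LF[13]=17
  step 12: row=17, L[17]='f', prepend. Next row=LF[17]=9
  step 13: row=9, L[9]='g', prepend. Next row=LF[9]=14
  step 14: row=14, L[14]='f', prepend. Next row=LF[14]=7
  step 15: row=7, L[7]='e', prepend. Next row=LF[7]=3
  step 16: row=3, L[3]='e', prepend. Next row=LF[3]=1
  step 17: row=1, L[1]='f', prepend. Next row=LF[1]=5
  step 18: row=5, L[5]='e', prepend. Next row=LF[5]=2
Reversed output: efeefgfggfggeggfg$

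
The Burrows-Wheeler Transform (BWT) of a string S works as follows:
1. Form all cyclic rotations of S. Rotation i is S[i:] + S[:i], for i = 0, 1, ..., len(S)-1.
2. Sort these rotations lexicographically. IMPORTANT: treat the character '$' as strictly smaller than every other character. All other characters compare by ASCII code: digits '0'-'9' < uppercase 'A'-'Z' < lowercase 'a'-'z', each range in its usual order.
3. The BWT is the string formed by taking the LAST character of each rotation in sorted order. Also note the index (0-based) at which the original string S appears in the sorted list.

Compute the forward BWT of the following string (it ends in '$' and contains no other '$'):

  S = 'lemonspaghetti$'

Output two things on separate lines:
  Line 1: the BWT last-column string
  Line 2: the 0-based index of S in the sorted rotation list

Answer: iplhagt$eomsnte
7

Derivation:
All 15 rotations (rotation i = S[i:]+S[:i]):
  rot[0] = lemonspaghetti$
  rot[1] = emonspaghetti$l
  rot[2] = monspaghetti$le
  rot[3] = onspaghetti$lem
  rot[4] = nspaghetti$lemo
  rot[5] = spaghetti$lemon
  rot[6] = paghetti$lemons
  rot[7] = aghetti$lemonsp
  rot[8] = ghetti$lemonspa
  rot[9] = hetti$lemonspag
  rot[10] = etti$lemonspagh
  rot[11] = tti$lemonspaghe
  rot[12] = ti$lemonspaghet
  rot[13] = i$lemonspaghett
  rot[14] = $lemonspaghetti
Sorted (with $ < everything):
  sorted[0] = $lemonspaghetti  (last char: 'i')
  sorted[1] = aghetti$lemonsp  (last char: 'p')
  sorted[2] = emonspaghetti$l  (last char: 'l')
  sorted[3] = etti$lemonspagh  (last char: 'h')
  sorted[4] = ghetti$lemonspa  (last char: 'a')
  sorted[5] = hetti$lemonspag  (last char: 'g')
  sorted[6] = i$lemonspaghett  (last char: 't')
  sorted[7] = lemonspaghetti$  (last char: '$')
  sorted[8] = monspaghetti$le  (last char: 'e')
  sorted[9] = nspaghetti$lemo  (last char: 'o')
  sorted[10] = onspaghetti$lem  (last char: 'm')
  sorted[11] = paghetti$lemons  (last char: 's')
  sorted[12] = spaghetti$lemon  (last char: 'n')
  sorted[13] = ti$lemonspaghet  (last char: 't')
  sorted[14] = tti$lemonspaghe  (last char: 'e')
Last column: iplhagt$eomsnte
Original string S is at sorted index 7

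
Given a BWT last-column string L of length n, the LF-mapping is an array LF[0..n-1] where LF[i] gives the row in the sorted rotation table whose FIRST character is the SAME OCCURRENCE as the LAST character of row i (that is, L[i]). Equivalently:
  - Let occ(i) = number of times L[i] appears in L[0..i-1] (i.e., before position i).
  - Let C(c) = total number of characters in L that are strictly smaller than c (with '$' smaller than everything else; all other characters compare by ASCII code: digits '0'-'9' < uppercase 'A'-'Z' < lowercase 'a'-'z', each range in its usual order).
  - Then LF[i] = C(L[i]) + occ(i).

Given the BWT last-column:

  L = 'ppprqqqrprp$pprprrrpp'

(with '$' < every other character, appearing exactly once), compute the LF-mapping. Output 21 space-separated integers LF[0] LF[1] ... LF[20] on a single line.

Char counts: '$':1, 'p':10, 'q':3, 'r':7
C (first-col start): C('$')=0, C('p')=1, C('q')=11, C('r')=14
L[0]='p': occ=0, LF[0]=C('p')+0=1+0=1
L[1]='p': occ=1, LF[1]=C('p')+1=1+1=2
L[2]='p': occ=2, LF[2]=C('p')+2=1+2=3
L[3]='r': occ=0, LF[3]=C('r')+0=14+0=14
L[4]='q': occ=0, LF[4]=C('q')+0=11+0=11
L[5]='q': occ=1, LF[5]=C('q')+1=11+1=12
L[6]='q': occ=2, LF[6]=C('q')+2=11+2=13
L[7]='r': occ=1, LF[7]=C('r')+1=14+1=15
L[8]='p': occ=3, LF[8]=C('p')+3=1+3=4
L[9]='r': occ=2, LF[9]=C('r')+2=14+2=16
L[10]='p': occ=4, LF[10]=C('p')+4=1+4=5
L[11]='$': occ=0, LF[11]=C('$')+0=0+0=0
L[12]='p': occ=5, LF[12]=C('p')+5=1+5=6
L[13]='p': occ=6, LF[13]=C('p')+6=1+6=7
L[14]='r': occ=3, LF[14]=C('r')+3=14+3=17
L[15]='p': occ=7, LF[15]=C('p')+7=1+7=8
L[16]='r': occ=4, LF[16]=C('r')+4=14+4=18
L[17]='r': occ=5, LF[17]=C('r')+5=14+5=19
L[18]='r': occ=6, LF[18]=C('r')+6=14+6=20
L[19]='p': occ=8, LF[19]=C('p')+8=1+8=9
L[20]='p': occ=9, LF[20]=C('p')+9=1+9=10

Answer: 1 2 3 14 11 12 13 15 4 16 5 0 6 7 17 8 18 19 20 9 10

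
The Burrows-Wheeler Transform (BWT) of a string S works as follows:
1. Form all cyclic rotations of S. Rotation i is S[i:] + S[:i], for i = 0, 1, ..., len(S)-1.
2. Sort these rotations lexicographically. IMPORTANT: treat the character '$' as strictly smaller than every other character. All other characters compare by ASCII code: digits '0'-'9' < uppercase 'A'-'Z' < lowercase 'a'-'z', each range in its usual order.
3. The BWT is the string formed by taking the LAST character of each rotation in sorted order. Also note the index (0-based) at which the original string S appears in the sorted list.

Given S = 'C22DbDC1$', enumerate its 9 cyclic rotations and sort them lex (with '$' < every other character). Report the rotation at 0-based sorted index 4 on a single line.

All 9 rotations (rotation i = S[i:]+S[:i]):
  rot[0] = C22DbDC1$
  rot[1] = 22DbDC1$C
  rot[2] = 2DbDC1$C2
  rot[3] = DbDC1$C22
  rot[4] = bDC1$C22D
  rot[5] = DC1$C22Db
  rot[6] = C1$C22DbD
  rot[7] = 1$C22DbDC
  rot[8] = $C22DbDC1
Sorted (with $ < everything):
  sorted[0] = $C22DbDC1
  sorted[1] = 1$C22DbDC
  sorted[2] = 22DbDC1$C
  sorted[3] = 2DbDC1$C2
  sorted[4] = C1$C22DbD
  sorted[5] = C22DbDC1$
  sorted[6] = DC1$C22Db
  sorted[7] = DbDC1$C22
  sorted[8] = bDC1$C22D
sorted[4] = C1$C22DbD

Answer: C1$C22DbD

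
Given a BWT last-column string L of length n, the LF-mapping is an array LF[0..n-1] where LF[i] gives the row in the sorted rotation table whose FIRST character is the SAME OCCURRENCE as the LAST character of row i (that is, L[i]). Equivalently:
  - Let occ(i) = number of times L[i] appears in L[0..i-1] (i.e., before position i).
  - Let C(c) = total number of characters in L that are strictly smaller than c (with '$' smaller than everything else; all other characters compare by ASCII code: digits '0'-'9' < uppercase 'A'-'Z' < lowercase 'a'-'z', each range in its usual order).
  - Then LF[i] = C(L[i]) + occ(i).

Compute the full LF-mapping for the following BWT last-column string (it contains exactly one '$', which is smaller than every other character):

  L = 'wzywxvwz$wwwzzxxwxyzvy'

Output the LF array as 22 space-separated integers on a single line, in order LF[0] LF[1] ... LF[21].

Answer: 3 17 14 4 10 1 5 18 0 6 7 8 19 20 11 12 9 13 15 21 2 16

Derivation:
Char counts: '$':1, 'v':2, 'w':7, 'x':4, 'y':3, 'z':5
C (first-col start): C('$')=0, C('v')=1, C('w')=3, C('x')=10, C('y')=14, C('z')=17
L[0]='w': occ=0, LF[0]=C('w')+0=3+0=3
L[1]='z': occ=0, LF[1]=C('z')+0=17+0=17
L[2]='y': occ=0, LF[2]=C('y')+0=14+0=14
L[3]='w': occ=1, LF[3]=C('w')+1=3+1=4
L[4]='x': occ=0, LF[4]=C('x')+0=10+0=10
L[5]='v': occ=0, LF[5]=C('v')+0=1+0=1
L[6]='w': occ=2, LF[6]=C('w')+2=3+2=5
L[7]='z': occ=1, LF[7]=C('z')+1=17+1=18
L[8]='$': occ=0, LF[8]=C('$')+0=0+0=0
L[9]='w': occ=3, LF[9]=C('w')+3=3+3=6
L[10]='w': occ=4, LF[10]=C('w')+4=3+4=7
L[11]='w': occ=5, LF[11]=C('w')+5=3+5=8
L[12]='z': occ=2, LF[12]=C('z')+2=17+2=19
L[13]='z': occ=3, LF[13]=C('z')+3=17+3=20
L[14]='x': occ=1, LF[14]=C('x')+1=10+1=11
L[15]='x': occ=2, LF[15]=C('x')+2=10+2=12
L[16]='w': occ=6, LF[16]=C('w')+6=3+6=9
L[17]='x': occ=3, LF[17]=C('x')+3=10+3=13
L[18]='y': occ=1, LF[18]=C('y')+1=14+1=15
L[19]='z': occ=4, LF[19]=C('z')+4=17+4=21
L[20]='v': occ=1, LF[20]=C('v')+1=1+1=2
L[21]='y': occ=2, LF[21]=C('y')+2=14+2=16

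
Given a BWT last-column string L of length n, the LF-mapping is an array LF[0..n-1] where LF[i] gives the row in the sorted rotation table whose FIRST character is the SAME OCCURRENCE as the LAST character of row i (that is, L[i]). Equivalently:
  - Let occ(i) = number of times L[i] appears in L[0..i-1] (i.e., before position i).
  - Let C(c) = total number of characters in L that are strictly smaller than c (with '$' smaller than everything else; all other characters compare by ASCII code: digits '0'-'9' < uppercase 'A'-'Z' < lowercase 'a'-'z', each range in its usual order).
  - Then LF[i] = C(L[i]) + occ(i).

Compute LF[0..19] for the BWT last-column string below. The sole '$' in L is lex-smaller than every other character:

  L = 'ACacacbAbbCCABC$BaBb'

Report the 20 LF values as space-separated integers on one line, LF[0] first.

Answer: 1 7 11 18 12 19 14 2 15 16 8 9 3 4 10 0 5 13 6 17

Derivation:
Char counts: '$':1, 'A':3, 'B':3, 'C':4, 'a':3, 'b':4, 'c':2
C (first-col start): C('$')=0, C('A')=1, C('B')=4, C('C')=7, C('a')=11, C('b')=14, C('c')=18
L[0]='A': occ=0, LF[0]=C('A')+0=1+0=1
L[1]='C': occ=0, LF[1]=C('C')+0=7+0=7
L[2]='a': occ=0, LF[2]=C('a')+0=11+0=11
L[3]='c': occ=0, LF[3]=C('c')+0=18+0=18
L[4]='a': occ=1, LF[4]=C('a')+1=11+1=12
L[5]='c': occ=1, LF[5]=C('c')+1=18+1=19
L[6]='b': occ=0, LF[6]=C('b')+0=14+0=14
L[7]='A': occ=1, LF[7]=C('A')+1=1+1=2
L[8]='b': occ=1, LF[8]=C('b')+1=14+1=15
L[9]='b': occ=2, LF[9]=C('b')+2=14+2=16
L[10]='C': occ=1, LF[10]=C('C')+1=7+1=8
L[11]='C': occ=2, LF[11]=C('C')+2=7+2=9
L[12]='A': occ=2, LF[12]=C('A')+2=1+2=3
L[13]='B': occ=0, LF[13]=C('B')+0=4+0=4
L[14]='C': occ=3, LF[14]=C('C')+3=7+3=10
L[15]='$': occ=0, LF[15]=C('$')+0=0+0=0
L[16]='B': occ=1, LF[16]=C('B')+1=4+1=5
L[17]='a': occ=2, LF[17]=C('a')+2=11+2=13
L[18]='B': occ=2, LF[18]=C('B')+2=4+2=6
L[19]='b': occ=3, LF[19]=C('b')+3=14+3=17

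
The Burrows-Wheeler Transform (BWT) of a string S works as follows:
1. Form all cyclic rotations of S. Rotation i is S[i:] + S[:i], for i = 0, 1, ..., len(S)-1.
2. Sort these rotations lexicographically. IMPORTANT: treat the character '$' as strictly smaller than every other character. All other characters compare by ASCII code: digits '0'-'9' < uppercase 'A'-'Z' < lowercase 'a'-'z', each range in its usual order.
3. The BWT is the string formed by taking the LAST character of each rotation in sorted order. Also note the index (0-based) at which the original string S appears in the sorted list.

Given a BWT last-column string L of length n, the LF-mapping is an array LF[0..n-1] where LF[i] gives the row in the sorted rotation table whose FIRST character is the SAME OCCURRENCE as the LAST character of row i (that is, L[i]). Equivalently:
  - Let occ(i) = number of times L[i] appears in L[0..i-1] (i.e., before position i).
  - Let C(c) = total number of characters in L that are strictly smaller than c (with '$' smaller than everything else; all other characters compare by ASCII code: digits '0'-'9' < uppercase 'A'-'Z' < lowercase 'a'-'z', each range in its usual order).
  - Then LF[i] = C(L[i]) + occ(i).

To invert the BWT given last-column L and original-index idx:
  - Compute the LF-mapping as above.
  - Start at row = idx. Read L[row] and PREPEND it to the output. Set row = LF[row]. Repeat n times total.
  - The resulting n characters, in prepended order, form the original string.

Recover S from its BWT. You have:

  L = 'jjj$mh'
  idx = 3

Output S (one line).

LF mapping: 2 3 4 0 5 1
Walk LF starting at row 3, prepending L[row]:
  step 1: row=3, L[3]='$', prepend. Next row=LF[3]=0
  step 2: row=0, L[0]='j', prepend. Next row=LF[0]=2
  step 3: row=2, L[2]='j', prepend. Next row=LF[2]=4
  step 4: row=4, L[4]='m', prepend. Next row=LF[4]=5
  step 5: row=5, L[5]='h', prepend. Next row=LF[5]=1
  step 6: row=1, L[1]='j', prepend. Next row=LF[1]=3
Reversed output: jhmjj$

Answer: jhmjj$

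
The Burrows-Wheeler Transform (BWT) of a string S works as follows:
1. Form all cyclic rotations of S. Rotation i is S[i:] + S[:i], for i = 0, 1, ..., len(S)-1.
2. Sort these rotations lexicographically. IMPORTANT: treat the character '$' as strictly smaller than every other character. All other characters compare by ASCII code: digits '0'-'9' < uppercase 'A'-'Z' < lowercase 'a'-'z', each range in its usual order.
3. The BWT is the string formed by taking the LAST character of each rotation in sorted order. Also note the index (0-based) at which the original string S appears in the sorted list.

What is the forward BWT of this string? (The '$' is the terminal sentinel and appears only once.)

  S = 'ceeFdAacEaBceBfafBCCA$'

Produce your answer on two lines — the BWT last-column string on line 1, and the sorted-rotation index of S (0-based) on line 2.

Answer: ACdfaeCBceEAfaB$FcecaB
15

Derivation:
All 22 rotations (rotation i = S[i:]+S[:i]):
  rot[0] = ceeFdAacEaBceBfafBCCA$
  rot[1] = eeFdAacEaBceBfafBCCA$c
  rot[2] = eFdAacEaBceBfafBCCA$ce
  rot[3] = FdAacEaBceBfafBCCA$cee
  rot[4] = dAacEaBceBfafBCCA$ceeF
  rot[5] = AacEaBceBfafBCCA$ceeFd
  rot[6] = acEaBceBfafBCCA$ceeFdA
  rot[7] = cEaBceBfafBCCA$ceeFdAa
  rot[8] = EaBceBfafBCCA$ceeFdAac
  rot[9] = aBceBfafBCCA$ceeFdAacE
  rot[10] = BceBfafBCCA$ceeFdAacEa
  rot[11] = ceBfafBCCA$ceeFdAacEaB
  rot[12] = eBfafBCCA$ceeFdAacEaBc
  rot[13] = BfafBCCA$ceeFdAacEaBce
  rot[14] = fafBCCA$ceeFdAacEaBceB
  rot[15] = afBCCA$ceeFdAacEaBceBf
  rot[16] = fBCCA$ceeFdAacEaBceBfa
  rot[17] = BCCA$ceeFdAacEaBceBfaf
  rot[18] = CCA$ceeFdAacEaBceBfafB
  rot[19] = CA$ceeFdAacEaBceBfafBC
  rot[20] = A$ceeFdAacEaBceBfafBCC
  rot[21] = $ceeFdAacEaBceBfafBCCA
Sorted (with $ < everything):
  sorted[0] = $ceeFdAacEaBceBfafBCCA  (last char: 'A')
  sorted[1] = A$ceeFdAacEaBceBfafBCC  (last char: 'C')
  sorted[2] = AacEaBceBfafBCCA$ceeFd  (last char: 'd')
  sorted[3] = BCCA$ceeFdAacEaBceBfaf  (last char: 'f')
  sorted[4] = BceBfafBCCA$ceeFdAacEa  (last char: 'a')
  sorted[5] = BfafBCCA$ceeFdAacEaBce  (last char: 'e')
  sorted[6] = CA$ceeFdAacEaBceBfafBC  (last char: 'C')
  sorted[7] = CCA$ceeFdAacEaBceBfafB  (last char: 'B')
  sorted[8] = EaBceBfafBCCA$ceeFdAac  (last char: 'c')
  sorted[9] = FdAacEaBceBfafBCCA$cee  (last char: 'e')
  sorted[10] = aBceBfafBCCA$ceeFdAacE  (last char: 'E')
  sorted[11] = acEaBceBfafBCCA$ceeFdA  (last char: 'A')
  sorted[12] = afBCCA$ceeFdAacEaBceBf  (last char: 'f')
  sorted[13] = cEaBceBfafBCCA$ceeFdAa  (last char: 'a')
  sorted[14] = ceBfafBCCA$ceeFdAacEaB  (last char: 'B')
  sorted[15] = ceeFdAacEaBceBfafBCCA$  (last char: '$')
  sorted[16] = dAacEaBceBfafBCCA$ceeF  (last char: 'F')
  sorted[17] = eBfafBCCA$ceeFdAacEaBc  (last char: 'c')
  sorted[18] = eFdAacEaBceBfafBCCA$ce  (last char: 'e')
  sorted[19] = eeFdAacEaBceBfafBCCA$c  (last char: 'c')
  sorted[20] = fBCCA$ceeFdAacEaBceBfa  (last char: 'a')
  sorted[21] = fafBCCA$ceeFdAacEaBceB  (last char: 'B')
Last column: ACdfaeCBceEAfaB$FcecaB
Original string S is at sorted index 15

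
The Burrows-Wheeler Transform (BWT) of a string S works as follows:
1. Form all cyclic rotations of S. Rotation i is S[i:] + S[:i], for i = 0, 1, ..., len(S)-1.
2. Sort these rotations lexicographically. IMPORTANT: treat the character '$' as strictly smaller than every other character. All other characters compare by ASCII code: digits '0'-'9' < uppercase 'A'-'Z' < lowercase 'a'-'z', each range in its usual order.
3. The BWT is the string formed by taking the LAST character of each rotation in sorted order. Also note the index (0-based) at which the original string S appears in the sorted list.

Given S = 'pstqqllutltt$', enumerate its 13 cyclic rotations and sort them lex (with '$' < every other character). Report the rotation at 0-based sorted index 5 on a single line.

All 13 rotations (rotation i = S[i:]+S[:i]):
  rot[0] = pstqqllutltt$
  rot[1] = stqqllutltt$p
  rot[2] = tqqllutltt$ps
  rot[3] = qqllutltt$pst
  rot[4] = qllutltt$pstq
  rot[5] = llutltt$pstqq
  rot[6] = lutltt$pstqql
  rot[7] = utltt$pstqqll
  rot[8] = tltt$pstqqllu
  rot[9] = ltt$pstqqllut
  rot[10] = tt$pstqqllutl
  rot[11] = t$pstqqllutlt
  rot[12] = $pstqqllutltt
Sorted (with $ < everything):
  sorted[0] = $pstqqllutltt
  sorted[1] = llutltt$pstqq
  sorted[2] = ltt$pstqqllut
  sorted[3] = lutltt$pstqql
  sorted[4] = pstqqllutltt$
  sorted[5] = qllutltt$pstq
  sorted[6] = qqllutltt$pst
  sorted[7] = stqqllutltt$p
  sorted[8] = t$pstqqllutlt
  sorted[9] = tltt$pstqqllu
  sorted[10] = tqqllutltt$ps
  sorted[11] = tt$pstqqllutl
  sorted[12] = utltt$pstqqll
sorted[5] = qllutltt$pstq

Answer: qllutltt$pstq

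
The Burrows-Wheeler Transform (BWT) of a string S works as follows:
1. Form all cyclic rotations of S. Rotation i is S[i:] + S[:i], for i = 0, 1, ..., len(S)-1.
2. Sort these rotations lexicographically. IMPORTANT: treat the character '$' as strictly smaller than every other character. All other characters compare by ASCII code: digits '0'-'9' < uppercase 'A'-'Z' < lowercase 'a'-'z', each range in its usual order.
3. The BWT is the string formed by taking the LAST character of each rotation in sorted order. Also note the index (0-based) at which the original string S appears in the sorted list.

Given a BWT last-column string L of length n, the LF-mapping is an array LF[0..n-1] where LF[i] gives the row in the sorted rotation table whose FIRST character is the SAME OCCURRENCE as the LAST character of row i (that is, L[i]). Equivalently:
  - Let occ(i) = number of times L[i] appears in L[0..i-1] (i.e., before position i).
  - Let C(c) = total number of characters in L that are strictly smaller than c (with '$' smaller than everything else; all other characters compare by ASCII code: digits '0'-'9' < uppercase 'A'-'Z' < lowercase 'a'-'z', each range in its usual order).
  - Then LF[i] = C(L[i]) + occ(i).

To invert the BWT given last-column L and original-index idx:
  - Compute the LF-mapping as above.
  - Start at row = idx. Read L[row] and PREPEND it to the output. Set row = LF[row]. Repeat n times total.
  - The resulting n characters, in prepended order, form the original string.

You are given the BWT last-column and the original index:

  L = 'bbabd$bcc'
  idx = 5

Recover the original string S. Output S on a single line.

Answer: bccdbbab$

Derivation:
LF mapping: 2 3 1 4 8 0 5 6 7
Walk LF starting at row 5, prepending L[row]:
  step 1: row=5, L[5]='$', prepend. Next row=LF[5]=0
  step 2: row=0, L[0]='b', prepend. Next row=LF[0]=2
  step 3: row=2, L[2]='a', prepend. Next row=LF[2]=1
  step 4: row=1, L[1]='b', prepend. Next row=LF[1]=3
  step 5: row=3, L[3]='b', prepend. Next row=LF[3]=4
  step 6: row=4, L[4]='d', prepend. Next row=LF[4]=8
  step 7: row=8, L[8]='c', prepend. Next row=LF[8]=7
  step 8: row=7, L[7]='c', prepend. Next row=LF[7]=6
  step 9: row=6, L[6]='b', prepend. Next row=LF[6]=5
Reversed output: bccdbbab$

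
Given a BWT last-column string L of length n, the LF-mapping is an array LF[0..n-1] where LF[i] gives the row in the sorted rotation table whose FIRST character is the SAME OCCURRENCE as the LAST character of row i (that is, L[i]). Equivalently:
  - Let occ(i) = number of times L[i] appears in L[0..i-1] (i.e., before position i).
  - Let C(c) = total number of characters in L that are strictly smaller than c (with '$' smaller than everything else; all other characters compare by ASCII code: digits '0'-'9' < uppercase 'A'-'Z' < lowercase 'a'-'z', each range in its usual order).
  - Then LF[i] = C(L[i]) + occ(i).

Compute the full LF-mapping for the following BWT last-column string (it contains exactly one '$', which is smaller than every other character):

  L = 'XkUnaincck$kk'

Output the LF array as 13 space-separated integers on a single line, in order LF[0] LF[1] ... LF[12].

Answer: 2 7 1 11 3 6 12 4 5 8 0 9 10

Derivation:
Char counts: '$':1, 'U':1, 'X':1, 'a':1, 'c':2, 'i':1, 'k':4, 'n':2
C (first-col start): C('$')=0, C('U')=1, C('X')=2, C('a')=3, C('c')=4, C('i')=6, C('k')=7, C('n')=11
L[0]='X': occ=0, LF[0]=C('X')+0=2+0=2
L[1]='k': occ=0, LF[1]=C('k')+0=7+0=7
L[2]='U': occ=0, LF[2]=C('U')+0=1+0=1
L[3]='n': occ=0, LF[3]=C('n')+0=11+0=11
L[4]='a': occ=0, LF[4]=C('a')+0=3+0=3
L[5]='i': occ=0, LF[5]=C('i')+0=6+0=6
L[6]='n': occ=1, LF[6]=C('n')+1=11+1=12
L[7]='c': occ=0, LF[7]=C('c')+0=4+0=4
L[8]='c': occ=1, LF[8]=C('c')+1=4+1=5
L[9]='k': occ=1, LF[9]=C('k')+1=7+1=8
L[10]='$': occ=0, LF[10]=C('$')+0=0+0=0
L[11]='k': occ=2, LF[11]=C('k')+2=7+2=9
L[12]='k': occ=3, LF[12]=C('k')+3=7+3=10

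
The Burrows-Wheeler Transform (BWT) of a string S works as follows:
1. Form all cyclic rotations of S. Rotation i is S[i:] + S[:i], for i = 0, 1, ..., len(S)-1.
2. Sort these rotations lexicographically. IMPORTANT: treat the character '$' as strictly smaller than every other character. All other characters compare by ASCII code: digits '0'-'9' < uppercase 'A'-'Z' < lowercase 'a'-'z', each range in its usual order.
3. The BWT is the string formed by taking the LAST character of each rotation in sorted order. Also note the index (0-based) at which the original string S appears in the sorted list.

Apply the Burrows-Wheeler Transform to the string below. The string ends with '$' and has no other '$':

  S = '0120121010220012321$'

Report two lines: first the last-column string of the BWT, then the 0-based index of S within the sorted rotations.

All 20 rotations (rotation i = S[i:]+S[:i]):
  rot[0] = 0120121010220012321$
  rot[1] = 120121010220012321$0
  rot[2] = 20121010220012321$01
  rot[3] = 0121010220012321$012
  rot[4] = 121010220012321$0120
  rot[5] = 21010220012321$01201
  rot[6] = 1010220012321$012012
  rot[7] = 010220012321$0120121
  rot[8] = 10220012321$01201210
  rot[9] = 0220012321$012012101
  rot[10] = 220012321$0120121010
  rot[11] = 20012321$01201210102
  rot[12] = 0012321$012012101022
  rot[13] = 012321$0120121010220
  rot[14] = 12321$01201210102200
  rot[15] = 2321$012012101022001
  rot[16] = 321$0120121010220012
  rot[17] = 21$01201210102200123
  rot[18] = 1$012012101022001232
  rot[19] = $0120121010220012321
Sorted (with $ < everything):
  sorted[0] = $0120121010220012321  (last char: '1')
  sorted[1] = 0012321$012012101022  (last char: '2')
  sorted[2] = 010220012321$0120121  (last char: '1')
  sorted[3] = 0120121010220012321$  (last char: '$')
  sorted[4] = 0121010220012321$012  (last char: '2')
  sorted[5] = 012321$0120121010220  (last char: '0')
  sorted[6] = 0220012321$012012101  (last char: '1')
  sorted[7] = 1$012012101022001232  (last char: '2')
  sorted[8] = 1010220012321$012012  (last char: '2')
  sorted[9] = 10220012321$01201210  (last char: '0')
  sorted[10] = 120121010220012321$0  (last char: '0')
  sorted[11] = 121010220012321$0120  (last char: '0')
  sorted[12] = 12321$01201210102200  (last char: '0')
  sorted[13] = 20012321$01201210102  (last char: '2')
  sorted[14] = 20121010220012321$01  (last char: '1')
  sorted[15] = 21$01201210102200123  (last char: '3')
  sorted[16] = 21010220012321$01201  (last char: '1')
  sorted[17] = 220012321$0120121010  (last char: '0')
  sorted[18] = 2321$012012101022001  (last char: '1')
  sorted[19] = 321$0120121010220012  (last char: '2')
Last column: 121$2012200002131012
Original string S is at sorted index 3

Answer: 121$2012200002131012
3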